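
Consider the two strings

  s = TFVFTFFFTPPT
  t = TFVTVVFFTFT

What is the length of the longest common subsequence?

Taking T at s[1]=t[1], F at s[2]=t[2], V at s[3]=t[3], T at s[5]=t[4], F at s[6]=t[7], F at s[7]=t[8], F at s[8]=t[10], T at s[12]=t[11] gives a common subsequence of length 8, and the DP table's final entry dp[12][11] is also 8, so no common subsequence is longer.

8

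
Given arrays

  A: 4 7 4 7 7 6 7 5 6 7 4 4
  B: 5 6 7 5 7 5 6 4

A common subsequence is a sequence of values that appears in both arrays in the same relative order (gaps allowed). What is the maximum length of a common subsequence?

Match 7 (A #2, B #3) → 7 (A #7, B #5) → 5 (A #8, B #6) → 6 (A #9, B #7) → 4 (A #12, B #8) — 5 values in the same relative order in both. Since dp[12][8] = 5, nothing longer is possible.

5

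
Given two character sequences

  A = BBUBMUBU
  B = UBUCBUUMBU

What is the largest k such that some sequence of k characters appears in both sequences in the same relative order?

Match B [1,2], then B [2,5], then U [3,7], then M [5,8], then B [7,9], then U [8,10] — 6 characters in the same relative order in both. dp[8][10] = 6 confirms this is the maximum.

6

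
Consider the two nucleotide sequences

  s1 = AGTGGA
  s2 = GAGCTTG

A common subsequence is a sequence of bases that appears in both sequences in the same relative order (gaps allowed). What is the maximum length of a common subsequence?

Match A (s1 #1, s2 #2), then G (s1 #2, s2 #3), then T (s1 #3, s2 #6), then G (s1 #5, s2 #7) — 4 bases in the same relative order in both, and the DP table's final entry dp[6][7] is also 4, so no common subsequence is longer.

4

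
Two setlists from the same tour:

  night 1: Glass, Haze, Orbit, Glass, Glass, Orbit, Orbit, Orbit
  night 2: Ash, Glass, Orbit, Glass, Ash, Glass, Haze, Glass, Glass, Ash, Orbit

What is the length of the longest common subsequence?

5

Taking Glass at night 1[1]=night 2[6], then Haze at night 1[2]=night 2[7], then Glass at night 1[4]=night 2[8], then Glass at night 1[5]=night 2[9], then Orbit at night 1[8]=night 2[11] gives a common subsequence of length 5. dp[8][11] = 5 confirms this is the maximum.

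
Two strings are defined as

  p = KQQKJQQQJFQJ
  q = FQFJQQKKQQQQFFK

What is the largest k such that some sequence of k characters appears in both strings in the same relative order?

One common subsequence of length 7: Q at p[2]=q[5] → Q at p[3]=q[6] → K at p[4]=q[8] → Q at p[6]=q[10] → Q at p[7]=q[11] → Q at p[8]=q[12] → F at p[10]=q[14]. The LCS DP gives dp[12][15] = 7, so this is optimal.

7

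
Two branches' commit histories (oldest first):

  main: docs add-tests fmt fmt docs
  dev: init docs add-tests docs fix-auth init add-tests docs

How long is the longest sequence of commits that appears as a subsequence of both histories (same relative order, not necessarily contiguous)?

3

Taking docs (main #1, dev #4), then add-tests (main #2, dev #7), then docs (main #5, dev #8) gives a common subsequence of length 3. The LCS DP gives dp[5][8] = 3, so this is optimal.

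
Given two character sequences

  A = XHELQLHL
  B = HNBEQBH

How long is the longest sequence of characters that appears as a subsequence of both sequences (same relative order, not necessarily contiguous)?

One common subsequence of length 4: H (A #2, B #1), E (A #3, B #4), Q (A #5, B #5), H (A #7, B #7), and the DP table's final entry dp[8][7] is also 4, so no common subsequence is longer.

4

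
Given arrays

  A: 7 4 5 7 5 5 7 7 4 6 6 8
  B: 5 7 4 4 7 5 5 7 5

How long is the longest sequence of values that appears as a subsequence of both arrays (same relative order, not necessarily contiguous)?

Let dp[i][j] be the LCS length of the first i values of A and the first j values of B. dp[i][j] = dp[i-1][j-1]+1 when the i-th and j-th values match, else max(dp[i-1][j], dp[i][j-1]).
    ·  5  7  4  4  7  5  5  7  5
 ·  0  0  0  0  0  0  0  0  0  0
 7  0  0  1  1  1  1  1  1  1  1
 4  0  0  1  2  2  2  2  2  2  2
 5  0  1  1  2  2  2  3  3  3  3
 7  0  1  2  2  2  3  3  3  4  4
 5  0  1  2  2  2  3  4  4  4  5
 5  0  1  2  2  2  3  4  5  5  5
 7  0  1  2  2  2  3  4  5  6  6
 7  0  1  2  2  2  3  4  5  6  6
 4  0  1  2  3  3  3  4  5  6  6
 6  0  1  2  3  3  3  4  5  6  6
 6  0  1  2  3  3  3  4  5  6  6
 8  0  1  2  3  3  3  4  5  6  6
dp[12][9] = 6. One LCS (by backtracking along matches): 7, 4, 7, 5, 5, 7.

6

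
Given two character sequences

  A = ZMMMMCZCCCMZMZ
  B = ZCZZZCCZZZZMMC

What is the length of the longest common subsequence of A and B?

7

Match Z [1,1]; then C [6,2]; then Z [7,5]; then C [8,6]; then C [9,7]; then M [11,12]; then M [13,13] — 7 characters in the same relative order in both. The LCS DP gives dp[14][14] = 7, so this is optimal.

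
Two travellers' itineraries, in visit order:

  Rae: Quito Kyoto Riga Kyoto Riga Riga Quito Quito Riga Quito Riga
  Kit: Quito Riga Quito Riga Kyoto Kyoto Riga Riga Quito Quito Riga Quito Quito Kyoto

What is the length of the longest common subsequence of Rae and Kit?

Match Quito [1,3], then Kyoto [2,5], then Kyoto [4,6], then Riga [5,7], then Riga [6,8], then Quito [7,9], then Quito [8,10], then Riga [9,11], then Quito [10,13] — 9 stops in the same relative order in both. dp[11][14] = 9 confirms this is the maximum.

9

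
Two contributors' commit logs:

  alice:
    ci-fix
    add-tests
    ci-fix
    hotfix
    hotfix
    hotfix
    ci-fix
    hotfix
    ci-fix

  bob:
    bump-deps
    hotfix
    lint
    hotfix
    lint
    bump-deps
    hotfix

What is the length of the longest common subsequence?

One common subsequence of length 3: hotfix at alice[4]=bob[2], then hotfix at alice[5]=bob[4], then hotfix at alice[8]=bob[7]. dp[9][7] = 3 confirms this is the maximum.

3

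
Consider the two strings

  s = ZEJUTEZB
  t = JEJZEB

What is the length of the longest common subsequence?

4

Let dp[i][j] be the LCS length of the first i characters of s and the first j characters of t. dp[i][j] = dp[i-1][j-1]+1 when the i-th and j-th characters match, else max(dp[i-1][j], dp[i][j-1]).
    ·  J  E  J  Z  E  B
 ·  0  0  0  0  0  0  0
 Z  0  0  0  0  1  1  1
 E  0  0  1  1  1  2  2
 J  0  1  1  2  2  2  2
 U  0  1  1  2  2  2  2
 T  0  1  1  2  2  2  2
 E  0  1  2  2  2  3  3
 Z  0  1  2  2  3  3  3
 B  0  1  2  2  3  3  4
dp[8][6] = 4. One LCS (by backtracking along matches): EJEB.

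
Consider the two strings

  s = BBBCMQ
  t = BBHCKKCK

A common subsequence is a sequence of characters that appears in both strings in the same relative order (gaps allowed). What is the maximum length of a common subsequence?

3

Let dp[i][j] be the LCS length of the first i characters of s and the first j characters of t. dp[i][j] = dp[i-1][j-1]+1 when the i-th and j-th characters match, else max(dp[i-1][j], dp[i][j-1]).
    ·  B  B  H  C  K  K  C  K
 ·  0  0  0  0  0  0  0  0  0
 B  0  1  1  1  1  1  1  1  1
 B  0  1  2  2  2  2  2  2  2
 B  0  1  2  2  2  2  2  2  2
 C  0  1  2  2  3  3  3  3  3
 M  0  1  2  2  3  3  3  3  3
 Q  0  1  2  2  3  3  3  3  3
dp[6][8] = 3. One LCS (by backtracking along matches): BBC.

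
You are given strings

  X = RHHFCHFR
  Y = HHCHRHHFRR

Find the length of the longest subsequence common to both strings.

Let dp[i][j] be the LCS length of the first i characters of X and the first j characters of Y. dp[i][j] = dp[i-1][j-1]+1 when the i-th and j-th characters match, else max(dp[i-1][j], dp[i][j-1]).
    ·  H  H  C  H  R  H  H  F  R  R
 ·  0  0  0  0  0  0  0  0  0  0  0
 R  0  0  0  0  0  1  1  1  1  1  1
 H  0  1  1  1  1  1  2  2  2  2  2
 H  0  1  2  2  2  2  2  3  3  3  3
 F  0  1  2  2  2  2  2  3  4  4  4
 C  0  1  2  3  3  3  3  3  4  4  4
 H  0  1  2  3  4  4  4  4  4  4  4
 F  0  1  2  3  4  4  4  4  5  5  5
 R  0  1  2  3  4  5  5  5  5  6  6
dp[8][10] = 6. One LCS (by backtracking along matches): HHCHFR.

6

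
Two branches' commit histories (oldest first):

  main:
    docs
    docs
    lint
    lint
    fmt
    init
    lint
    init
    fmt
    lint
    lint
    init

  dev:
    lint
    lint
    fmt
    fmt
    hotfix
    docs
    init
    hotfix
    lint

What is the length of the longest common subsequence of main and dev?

Match lint [3,1]; then lint [4,2]; then fmt [5,4]; then init [6,7]; then lint [11,9] — 5 commits in the same relative order in both, and the DP table's final entry dp[12][9] is also 5, so no common subsequence is longer.

5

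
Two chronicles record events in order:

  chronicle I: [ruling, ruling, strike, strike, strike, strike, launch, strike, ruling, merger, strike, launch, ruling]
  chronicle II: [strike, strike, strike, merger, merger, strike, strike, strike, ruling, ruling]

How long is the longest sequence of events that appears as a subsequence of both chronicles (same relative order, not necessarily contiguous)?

7

Taking strike at chronicle I[3]=chronicle II[2]; then strike at chronicle I[4]=chronicle II[3]; then strike at chronicle I[5]=chronicle II[6]; then strike at chronicle I[6]=chronicle II[7]; then strike at chronicle I[8]=chronicle II[8]; then ruling at chronicle I[9]=chronicle II[9]; then ruling at chronicle I[13]=chronicle II[10] gives a common subsequence of length 7. dp[13][10] = 7 confirms this is the maximum.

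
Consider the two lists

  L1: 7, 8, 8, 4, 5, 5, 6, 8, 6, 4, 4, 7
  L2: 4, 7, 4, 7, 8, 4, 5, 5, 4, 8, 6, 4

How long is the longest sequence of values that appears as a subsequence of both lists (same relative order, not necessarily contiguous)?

One common subsequence of length 8: 7 (L1 #1, L2 #4), 8 (L1 #3, L2 #5), 4 (L1 #4, L2 #6), 5 (L1 #5, L2 #7), 5 (L1 #6, L2 #8), 8 (L1 #8, L2 #10), 6 (L1 #9, L2 #11), 4 (L1 #11, L2 #12). The LCS DP gives dp[12][12] = 8, so this is optimal.

8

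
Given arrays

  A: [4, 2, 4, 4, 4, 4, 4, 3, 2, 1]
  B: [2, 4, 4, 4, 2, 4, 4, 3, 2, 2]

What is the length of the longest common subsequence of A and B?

Let dp[i][j] be the LCS length of the first i values of A and the first j values of B. dp[i][j] = dp[i-1][j-1]+1 when the i-th and j-th values match, else max(dp[i-1][j], dp[i][j-1]).
    ·  2  4  4  4  2  4  4  3  2  2
 ·  0  0  0  0  0  0  0  0  0  0  0
 4  0  0  1  1  1  1  1  1  1  1  1
 2  0  1  1  1  1  2  2  2  2  2  2
 4  0  1  2  2  2  2  3  3  3  3  3
 4  0  1  2  3  3  3  3  4  4  4  4
 4  0  1  2  3  4  4  4  4  4  4  4
 4  0  1  2  3  4  4  5  5  5  5  5
 4  0  1  2  3  4  4  5  6  6  6  6
 3  0  1  2  3  4  4  5  6  7  7  7
 2  0  1  2  3  4  5  5  6  7  8  8
 1  0  1  2  3  4  5  5  6  7  8  8
dp[10][10] = 8. One LCS (by backtracking along matches): 2, 4, 4, 4, 4, 4, 3, 2.

8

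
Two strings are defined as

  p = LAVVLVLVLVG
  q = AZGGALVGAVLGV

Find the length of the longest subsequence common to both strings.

Match A [2,5] → L [5,6] → V [6,7] → V [8,10] → L [9,11] → V [10,13] — 6 characters in the same relative order in both. Since dp[11][13] = 6, nothing longer is possible.

6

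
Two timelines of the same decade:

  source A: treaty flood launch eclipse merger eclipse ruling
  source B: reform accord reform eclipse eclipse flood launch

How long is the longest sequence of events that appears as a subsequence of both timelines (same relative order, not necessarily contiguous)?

One common subsequence of length 2: flood at source A[2]=source B[6], launch at source A[3]=source B[7]. Since dp[7][7] = 2, nothing longer is possible.

2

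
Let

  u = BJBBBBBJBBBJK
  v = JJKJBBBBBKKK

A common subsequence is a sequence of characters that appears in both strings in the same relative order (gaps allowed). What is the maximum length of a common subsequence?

7

Taking J (u #2, v #4), B (u #3, v #5), B (u #4, v #6), B (u #5, v #7), B (u #6, v #8), B (u #7, v #9), K (u #13, v #12) gives a common subsequence of length 7. Since dp[13][12] = 7, nothing longer is possible.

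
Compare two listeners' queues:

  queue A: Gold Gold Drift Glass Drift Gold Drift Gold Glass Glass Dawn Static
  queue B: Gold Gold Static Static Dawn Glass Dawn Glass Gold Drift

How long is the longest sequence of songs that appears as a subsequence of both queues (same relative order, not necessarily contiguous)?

Taking Gold at queue A[1]=queue B[1], Gold at queue A[2]=queue B[2], Glass at queue A[4]=queue B[8], Gold at queue A[6]=queue B[9], Drift at queue A[7]=queue B[10] gives a common subsequence of length 5, and the DP table's final entry dp[12][10] is also 5, so no common subsequence is longer.

5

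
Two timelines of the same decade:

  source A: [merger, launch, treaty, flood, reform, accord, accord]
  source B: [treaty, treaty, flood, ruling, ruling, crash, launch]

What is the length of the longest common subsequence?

Pick treaty [3,2], flood [4,3]; all 2 events appear in both, in order. dp[7][7] = 2 confirms this is the maximum.

2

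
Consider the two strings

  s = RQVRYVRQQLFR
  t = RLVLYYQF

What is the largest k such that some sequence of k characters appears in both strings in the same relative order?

5

Let dp[i][j] be the LCS length of the first i characters of s and the first j characters of t. dp[i][j] = dp[i-1][j-1]+1 when the i-th and j-th characters match, else max(dp[i-1][j], dp[i][j-1]).
    ·  R  L  V  L  Y  Y  Q  F
 ·  0  0  0  0  0  0  0  0  0
 R  0  1  1  1  1  1  1  1  1
 Q  0  1  1  1  1  1  1  2  2
 V  0  1  1  2  2  2  2  2  2
 R  0  1  1  2  2  2  2  2  2
 Y  0  1  1  2  2  3  3  3  3
 V  0  1  1  2  2  3  3  3  3
 R  0  1  1  2  2  3  3  3  3
 Q  0  1  1  2  2  3  3  4  4
 Q  0  1  1  2  2  3  3  4  4
 L  0  1  2  2  3  3  3  4  4
 F  0  1  2  2  3  3  3  4  5
 R  0  1  2  2  3  3  3  4  5
dp[12][8] = 5. One LCS (by backtracking along matches): RVYQF.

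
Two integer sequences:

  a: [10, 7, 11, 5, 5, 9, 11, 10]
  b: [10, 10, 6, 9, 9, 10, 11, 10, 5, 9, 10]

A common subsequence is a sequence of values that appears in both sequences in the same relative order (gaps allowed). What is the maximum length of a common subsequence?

5

Let dp[i][j] be the LCS length of the first i values of a and the first j values of b. dp[i][j] = dp[i-1][j-1]+1 when the i-th and j-th values match, else max(dp[i-1][j], dp[i][j-1]).
    · 10 10  6  9  9 10 11 10  5  9 10
 ·  0  0  0  0  0  0  0  0  0  0  0  0
10  0  1  1  1  1  1  1  1  1  1  1  1
 7  0  1  1  1  1  1  1  1  1  1  1  1
11  0  1  1  1  1  1  1  2  2  2  2  2
 5  0  1  1  1  1  1  1  2  2  3  3  3
 5  0  1  1  1  1  1  1  2  2  3  3  3
 9  0  1  1  1  2  2  2  2  2  3  4  4
11  0  1  1  1  2  2  2  3  3  3  4  4
10  0  1  2  2  2  2  3  3  4  4  4  5
dp[8][11] = 5. One LCS (by backtracking along matches): 10, 11, 5, 9, 10.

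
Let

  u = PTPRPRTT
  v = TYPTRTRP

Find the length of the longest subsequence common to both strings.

Let dp[i][j] be the LCS length of the first i characters of u and the first j characters of v. dp[i][j] = dp[i-1][j-1]+1 when the i-th and j-th characters match, else max(dp[i-1][j], dp[i][j-1]).
    ·  T  Y  P  T  R  T  R  P
 ·  0  0  0  0  0  0  0  0  0
 P  0  0  0  1  1  1  1  1  1
 T  0  1  1  1  2  2  2  2  2
 P  0  1  1  2  2  2  2  2  3
 R  0  1  1  2  2  3  3  3  3
 P  0  1  1  2  2  3  3  3  4
 R  0  1  1  2  2  3  3  4  4
 T  0  1  1  2  3  3  4  4  4
 T  0  1  1  2  3  3  4  4  4
dp[8][8] = 4. One LCS (by backtracking along matches): PTRP.

4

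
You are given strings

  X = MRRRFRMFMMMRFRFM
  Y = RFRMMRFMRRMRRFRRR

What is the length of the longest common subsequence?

Taking R (X #4, Y #1), then F (X #5, Y #2), then R (X #6, Y #3), then M (X #7, Y #5), then F (X #8, Y #7), then M (X #9, Y #8), then M (X #10, Y #11), then R (X #12, Y #13), then F (X #13, Y #14), then R (X #14, Y #17) gives a common subsequence of length 10. dp[16][17] = 10 confirms this is the maximum.

10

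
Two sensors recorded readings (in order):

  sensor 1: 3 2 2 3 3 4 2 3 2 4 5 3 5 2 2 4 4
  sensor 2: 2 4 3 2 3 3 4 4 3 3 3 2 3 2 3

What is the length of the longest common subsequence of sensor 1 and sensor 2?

9

Match 3 at sensor 1[1]=sensor 2[3], then 2 at sensor 1[3]=sensor 2[4], then 3 at sensor 1[4]=sensor 2[5], then 3 at sensor 1[5]=sensor 2[6], then 4 at sensor 1[6]=sensor 2[8], then 2 at sensor 1[7]=sensor 2[12], then 3 at sensor 1[8]=sensor 2[13], then 2 at sensor 1[9]=sensor 2[14], then 3 at sensor 1[12]=sensor 2[15] — 9 values in the same relative order in both. Since dp[17][15] = 9, nothing longer is possible.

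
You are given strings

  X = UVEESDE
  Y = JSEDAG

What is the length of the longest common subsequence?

2

Let dp[i][j] be the LCS length of the first i characters of X and the first j characters of Y. dp[i][j] = dp[i-1][j-1]+1 when the i-th and j-th characters match, else max(dp[i-1][j], dp[i][j-1]).
    ·  J  S  E  D  A  G
 ·  0  0  0  0  0  0  0
 U  0  0  0  0  0  0  0
 V  0  0  0  0  0  0  0
 E  0  0  0  1  1  1  1
 E  0  0  0  1  1  1  1
 S  0  0  1  1  1  1  1
 D  0  0  1  1  2  2  2
 E  0  0  1  2  2  2  2
dp[7][6] = 2. One LCS (by backtracking along matches): ED.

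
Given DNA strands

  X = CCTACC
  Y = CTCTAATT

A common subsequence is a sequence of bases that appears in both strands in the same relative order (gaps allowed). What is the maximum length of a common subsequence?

4

Match C at X[1]=Y[1]; then C at X[2]=Y[3]; then T at X[3]=Y[4]; then A at X[4]=Y[6] — 4 bases in the same relative order in both. dp[6][8] = 4 confirms this is the maximum.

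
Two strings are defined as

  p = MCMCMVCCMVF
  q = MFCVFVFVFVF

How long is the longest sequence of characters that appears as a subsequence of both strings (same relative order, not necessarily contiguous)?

One common subsequence of length 5: M (p #1, q #1), then C (p #2, q #3), then V (p #6, q #8), then V (p #10, q #10), then F (p #11, q #11), and the DP table's final entry dp[11][11] is also 5, so no common subsequence is longer.

5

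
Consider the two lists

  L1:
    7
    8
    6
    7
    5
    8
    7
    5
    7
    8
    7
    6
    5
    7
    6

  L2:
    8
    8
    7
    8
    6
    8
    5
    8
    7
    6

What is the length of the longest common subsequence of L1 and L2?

8

Match 7 (L1 #1, L2 #3), 8 (L1 #2, L2 #4), 6 (L1 #3, L2 #5), 8 (L1 #6, L2 #6), 5 (L1 #8, L2 #7), 8 (L1 #10, L2 #8), 7 (L1 #14, L2 #9), 6 (L1 #15, L2 #10) — 8 values in the same relative order in both, and the DP table's final entry dp[15][10] is also 8, so no common subsequence is longer.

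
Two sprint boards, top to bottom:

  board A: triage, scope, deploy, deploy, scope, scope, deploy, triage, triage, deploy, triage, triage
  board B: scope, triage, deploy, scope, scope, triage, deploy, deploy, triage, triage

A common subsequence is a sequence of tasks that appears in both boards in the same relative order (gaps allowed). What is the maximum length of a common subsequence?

8

Match triage at board A[1]=board B[2], then deploy at board A[4]=board B[3], then scope at board A[5]=board B[4], then scope at board A[6]=board B[5], then deploy at board A[7]=board B[7], then deploy at board A[10]=board B[8], then triage at board A[11]=board B[9], then triage at board A[12]=board B[10] — 8 tasks in the same relative order in both, and the DP table's final entry dp[12][10] is also 8, so no common subsequence is longer.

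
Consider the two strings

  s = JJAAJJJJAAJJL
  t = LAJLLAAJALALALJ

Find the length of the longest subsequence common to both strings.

7

Pick J at s[1]=t[3]; then A at s[3]=t[6]; then A at s[4]=t[7]; then J at s[5]=t[8]; then A at s[9]=t[11]; then A at s[10]=t[13]; then J at s[12]=t[15]; all 7 characters appear in both, in order. Since dp[13][15] = 7, nothing longer is possible.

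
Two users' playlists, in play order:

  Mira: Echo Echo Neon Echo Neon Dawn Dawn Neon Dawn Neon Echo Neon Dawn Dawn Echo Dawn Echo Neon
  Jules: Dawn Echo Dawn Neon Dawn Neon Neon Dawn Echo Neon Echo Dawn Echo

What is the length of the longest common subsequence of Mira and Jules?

One common subsequence of length 10: Echo at Mira[1]=Jules[2] → Neon at Mira[3]=Jules[4] → Neon at Mira[5]=Jules[6] → Neon at Mira[8]=Jules[7] → Dawn at Mira[9]=Jules[8] → Echo at Mira[11]=Jules[9] → Neon at Mira[12]=Jules[10] → Echo at Mira[15]=Jules[11] → Dawn at Mira[16]=Jules[12] → Echo at Mira[17]=Jules[13], and the DP table's final entry dp[18][13] is also 10, so no common subsequence is longer.

10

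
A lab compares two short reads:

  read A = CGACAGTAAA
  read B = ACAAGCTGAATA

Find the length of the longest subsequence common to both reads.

8

Let dp[i][j] be the LCS length of the first i bases of read A and the first j bases of read B. dp[i][j] = dp[i-1][j-1]+1 when the i-th and j-th bases match, else max(dp[i-1][j], dp[i][j-1]).
    ·  A  C  A  A  G  C  T  G  A  A  T  A
 ·  0  0  0  0  0  0  0  0  0  0  0  0  0
 C  0  0  1  1  1  1  1  1  1  1  1  1  1
 G  0  0  1  1  1  2  2  2  2  2  2  2  2
 A  0  1  1  2  2  2  2  2  2  3  3  3  3
 C  0  1  2  2  2  2  3  3  3  3  3  3  3
 A  0  1  2  3  3  3  3  3  3  4  4  4  4
 G  0  1  2  3  3  4  4  4  4  4  4  4  4
 T  0  1  2  3  3  4  4  5  5  5  5  5  5
 A  0  1  2  3  4  4  4  5  5  6  6  6  6
 A  0  1  2  3  4  4  4  5  5  6  7  7  7
 A  0  1  2  3  4  4  4  5  5  6  7  7  8
dp[10][12] = 8. One LCS (by backtracking along matches): CAAGTAAA.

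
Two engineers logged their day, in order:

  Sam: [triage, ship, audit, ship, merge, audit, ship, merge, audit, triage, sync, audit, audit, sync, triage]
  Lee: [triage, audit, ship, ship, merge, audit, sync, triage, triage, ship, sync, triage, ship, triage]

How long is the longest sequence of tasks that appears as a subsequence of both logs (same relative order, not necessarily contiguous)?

Pick triage at Sam[1]=Lee[1], then audit at Sam[3]=Lee[2], then ship at Sam[4]=Lee[3], then ship at Sam[7]=Lee[4], then merge at Sam[8]=Lee[5], then audit at Sam[9]=Lee[6], then triage at Sam[10]=Lee[9], then sync at Sam[11]=Lee[11], then triage at Sam[15]=Lee[14]; all 9 tasks appear in both, in order. Since dp[15][14] = 9, nothing longer is possible.

9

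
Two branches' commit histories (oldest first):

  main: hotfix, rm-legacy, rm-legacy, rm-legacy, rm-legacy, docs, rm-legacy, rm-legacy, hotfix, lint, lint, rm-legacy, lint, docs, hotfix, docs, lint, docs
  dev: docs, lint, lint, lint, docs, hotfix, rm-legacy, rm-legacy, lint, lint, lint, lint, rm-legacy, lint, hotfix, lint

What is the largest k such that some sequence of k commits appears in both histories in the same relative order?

9

One common subsequence of length 9: hotfix (main #1, dev #6) → rm-legacy (main #2, dev #7) → rm-legacy (main #3, dev #8) → lint (main #10, dev #11) → lint (main #11, dev #12) → rm-legacy (main #12, dev #13) → lint (main #13, dev #14) → hotfix (main #15, dev #15) → lint (main #17, dev #16), and the DP table's final entry dp[18][16] is also 9, so no common subsequence is longer.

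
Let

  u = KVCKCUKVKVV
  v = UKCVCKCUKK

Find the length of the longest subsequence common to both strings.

Let dp[i][j] be the LCS length of the first i characters of u and the first j characters of v. dp[i][j] = dp[i-1][j-1]+1 when the i-th and j-th characters match, else max(dp[i-1][j], dp[i][j-1]).
    ·  U  K  C  V  C  K  C  U  K  K
 ·  0  0  0  0  0  0  0  0  0  0  0
 K  0  0  1  1  1  1  1  1  1  1  1
 V  0  0  1  1  2  2  2  2  2  2  2
 C  0  0  1  2  2  3  3  3  3  3  3
 K  0  0  1  2  2  3  4  4  4  4  4
 C  0  0  1  2  2  3  4  5  5  5  5
 U  0  1  1  2  2  3  4  5  6  6  6
 K  0  1  2  2  2  3  4  5  6  7  7
 V  0  1  2  2  3  3  4  5  6  7  7
 K  0  1  2  2  3  3  4  5  6  7  8
 V  0  1  2  2  3  3  4  5  6  7  8
 V  0  1  2  2  3  3  4  5  6  7  8
dp[11][10] = 8. One LCS (by backtracking along matches): KVCKCUKK.

8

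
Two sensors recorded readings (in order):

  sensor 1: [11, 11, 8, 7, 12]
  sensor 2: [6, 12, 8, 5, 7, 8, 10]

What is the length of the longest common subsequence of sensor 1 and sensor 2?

2

Match 8 (sensor 1 #3, sensor 2 #3) → 7 (sensor 1 #4, sensor 2 #5) — 2 values in the same relative order in both. The LCS DP gives dp[5][7] = 2, so this is optimal.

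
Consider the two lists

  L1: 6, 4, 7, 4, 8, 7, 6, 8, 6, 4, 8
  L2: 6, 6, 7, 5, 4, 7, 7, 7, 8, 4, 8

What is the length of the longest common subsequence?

Pick 6 at L1[1]=L2[2] → 4 at L1[2]=L2[5] → 7 at L1[3]=L2[7] → 7 at L1[6]=L2[8] → 8 at L1[8]=L2[9] → 4 at L1[10]=L2[10] → 8 at L1[11]=L2[11]; all 7 values appear in both, in order, and the DP table's final entry dp[11][11] is also 7, so no common subsequence is longer.

7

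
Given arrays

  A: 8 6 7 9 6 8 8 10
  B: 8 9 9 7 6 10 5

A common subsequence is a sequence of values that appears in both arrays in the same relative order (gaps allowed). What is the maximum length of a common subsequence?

4

Let dp[i][j] be the LCS length of the first i values of A and the first j values of B. dp[i][j] = dp[i-1][j-1]+1 when the i-th and j-th values match, else max(dp[i-1][j], dp[i][j-1]).
    ·  8  9  9  7  6 10  5
 ·  0  0  0  0  0  0  0  0
 8  0  1  1  1  1  1  1  1
 6  0  1  1  1  1  2  2  2
 7  0  1  1  1  2  2  2  2
 9  0  1  2  2  2  2  2  2
 6  0  1  2  2  2  3  3  3
 8  0  1  2  2  2  3  3  3
 8  0  1  2  2  2  3  3  3
10  0  1  2  2  2  3  4  4
dp[8][7] = 4. One LCS (by backtracking along matches): 8, 7, 6, 10.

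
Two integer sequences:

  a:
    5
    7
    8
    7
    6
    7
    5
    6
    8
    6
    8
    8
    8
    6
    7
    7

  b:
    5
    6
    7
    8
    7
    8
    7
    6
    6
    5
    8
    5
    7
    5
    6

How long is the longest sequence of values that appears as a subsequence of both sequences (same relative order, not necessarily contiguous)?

9

Taking 5 [1,1]; then 7 [2,3]; then 8 [3,4]; then 7 [4,5]; then 7 [6,7]; then 6 [8,8]; then 6 [10,9]; then 8 [11,11]; then 6 [14,15] gives a common subsequence of length 9. Since dp[16][15] = 9, nothing longer is possible.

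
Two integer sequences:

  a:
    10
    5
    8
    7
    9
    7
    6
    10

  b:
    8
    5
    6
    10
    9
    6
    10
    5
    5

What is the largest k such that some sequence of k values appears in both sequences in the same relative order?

Let dp[i][j] be the LCS length of the first i values of a and the first j values of b. dp[i][j] = dp[i-1][j-1]+1 when the i-th and j-th values match, else max(dp[i-1][j], dp[i][j-1]).
    ·  8  5  6 10  9  6 10  5  5
 ·  0  0  0  0  0  0  0  0  0  0
10  0  0  0  0  1  1  1  1  1  1
 5  0  0  1  1  1  1  1  1  2  2
 8  0  1  1  1  1  1  1  1  2  2
 7  0  1  1  1  1  1  1  1  2  2
 9  0  1  1  1  1  2  2  2  2  2
 7  0  1  1  1  1  2  2  2  2  2
 6  0  1  1  2  2  2  3  3  3  3
10  0  1  1  2  3  3  3  4  4  4
dp[8][9] = 4. One LCS (by backtracking along matches): 10, 9, 6, 10.

4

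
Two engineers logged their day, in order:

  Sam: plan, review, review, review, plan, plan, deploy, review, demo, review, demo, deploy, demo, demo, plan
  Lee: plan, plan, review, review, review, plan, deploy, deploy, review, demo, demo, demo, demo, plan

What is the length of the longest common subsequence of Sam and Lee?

12

One common subsequence of length 12: plan at Sam[1]=Lee[2], review at Sam[2]=Lee[3], review at Sam[3]=Lee[4], review at Sam[4]=Lee[5], plan at Sam[5]=Lee[6], deploy at Sam[7]=Lee[8], review at Sam[8]=Lee[9], demo at Sam[9]=Lee[10], demo at Sam[11]=Lee[11], demo at Sam[13]=Lee[12], demo at Sam[14]=Lee[13], plan at Sam[15]=Lee[14]. The LCS DP gives dp[15][14] = 12, so this is optimal.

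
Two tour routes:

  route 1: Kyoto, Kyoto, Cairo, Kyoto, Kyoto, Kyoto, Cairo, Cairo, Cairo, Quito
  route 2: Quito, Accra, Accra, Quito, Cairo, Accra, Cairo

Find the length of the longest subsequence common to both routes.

Match Cairo at route 1[3]=route 2[5] → Cairo at route 1[9]=route 2[7] — 2 stops in the same relative order in both, and the DP table's final entry dp[10][7] is also 2, so no common subsequence is longer.

2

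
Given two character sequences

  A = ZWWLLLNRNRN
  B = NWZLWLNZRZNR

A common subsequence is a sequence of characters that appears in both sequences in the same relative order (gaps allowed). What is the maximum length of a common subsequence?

7

Let dp[i][j] be the LCS length of the first i characters of A and the first j characters of B. dp[i][j] = dp[i-1][j-1]+1 when the i-th and j-th characters match, else max(dp[i-1][j], dp[i][j-1]).
    ·  N  W  Z  L  W  L  N  Z  R  Z  N  R
 ·  0  0  0  0  0  0  0  0  0  0  0  0  0
 Z  0  0  0  1  1  1  1  1  1  1  1  1  1
 W  0  0  1  1  1  2  2  2  2  2  2  2  2
 W  0  0  1  1  1  2  2  2  2  2  2  2  2
 L  0  0  1  1  2  2  3  3  3  3  3  3  3
 L  0  0  1  1  2  2  3  3  3  3  3  3  3
 L  0  0  1  1  2  2  3  3  3  3  3  3  3
 N  0  1  1  1  2  2  3  4  4  4  4  4  4
 R  0  1  1  1  2  2  3  4  4  5  5  5  5
 N  0  1  1  1  2  2  3  4  4  5  5  6  6
 R  0  1  1  1  2  2  3  4  4  5  5  6  7
 N  0  1  1  1  2  2  3  4  4  5  5  6  7
dp[11][12] = 7. One LCS (by backtracking along matches): ZWLNRNR.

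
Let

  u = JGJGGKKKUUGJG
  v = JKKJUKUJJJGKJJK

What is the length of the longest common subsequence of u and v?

7

Taking J (u #3, v #1), K (u #6, v #2), K (u #7, v #3), K (u #8, v #6), U (u #9, v #7), G (u #11, v #11), J (u #12, v #14) gives a common subsequence of length 7. Since dp[13][15] = 7, nothing longer is possible.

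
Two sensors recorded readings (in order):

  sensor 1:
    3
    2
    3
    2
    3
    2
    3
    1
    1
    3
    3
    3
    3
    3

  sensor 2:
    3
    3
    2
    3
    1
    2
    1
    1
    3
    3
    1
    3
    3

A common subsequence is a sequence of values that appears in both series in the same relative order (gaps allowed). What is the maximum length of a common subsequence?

11

Taking 3 [1,1], then 3 [3,2], then 2 [4,3], then 3 [5,4], then 2 [6,6], then 1 [8,7], then 1 [9,8], then 3 [10,9], then 3 [11,10], then 3 [13,12], then 3 [14,13] gives a common subsequence of length 11. dp[14][13] = 11 confirms this is the maximum.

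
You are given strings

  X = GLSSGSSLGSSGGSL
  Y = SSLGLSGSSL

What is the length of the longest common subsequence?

8

Let dp[i][j] be the LCS length of the first i characters of X and the first j characters of Y. dp[i][j] = dp[i-1][j-1]+1 when the i-th and j-th characters match, else max(dp[i-1][j], dp[i][j-1]).
    ·  S  S  L  G  L  S  G  S  S  L
 ·  0  0  0  0  0  0  0  0  0  0  0
 G  0  0  0  0  1  1  1  1  1  1  1
 L  0  0  0  1  1  2  2  2  2  2  2
 S  0  1  1  1  1  2  3  3  3  3  3
 S  0  1  2  2  2  2  3  3  4  4  4
 G  0  1  2  2  3  3  3  4  4  4  4
 S  0  1  2  2  3  3  4  4  5  5  5
 S  0  1  2  2  3  3  4  4  5  6  6
 L  0  1  2  3  3  4  4  4  5  6  7
 G  0  1  2  3  4  4  4  5  5  6  7
 S  0  1  2  3  4  4  5  5  6  6  7
 S  0  1  2  3  4  4  5  5  6  7  7
 G  0  1  2  3  4  4  5  6  6  7  7
 G  0  1  2  3  4  4  5  6  6  7  7
 S  0  1  2  3  4  4  5  6  7  7  7
 L  0  1  2  3  4  5  5  6  7  7  8
dp[15][10] = 8. One LCS (by backtracking along matches): SSGSGSSL.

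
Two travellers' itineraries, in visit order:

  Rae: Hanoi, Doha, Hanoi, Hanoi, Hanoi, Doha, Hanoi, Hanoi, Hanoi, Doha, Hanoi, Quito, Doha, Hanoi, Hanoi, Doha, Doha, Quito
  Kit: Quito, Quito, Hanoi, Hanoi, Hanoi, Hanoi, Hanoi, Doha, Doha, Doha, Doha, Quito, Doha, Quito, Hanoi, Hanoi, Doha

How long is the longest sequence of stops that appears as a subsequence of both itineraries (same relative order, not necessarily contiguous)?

11

Match Hanoi at Rae[1]=Kit[4], Hanoi at Rae[3]=Kit[5], Hanoi at Rae[4]=Kit[6], Hanoi at Rae[5]=Kit[7], Doha at Rae[6]=Kit[10], Doha at Rae[10]=Kit[11], Quito at Rae[12]=Kit[12], Doha at Rae[13]=Kit[13], Hanoi at Rae[14]=Kit[15], Hanoi at Rae[15]=Kit[16], Doha at Rae[17]=Kit[17] — 11 stops in the same relative order in both, and the DP table's final entry dp[18][17] is also 11, so no common subsequence is longer.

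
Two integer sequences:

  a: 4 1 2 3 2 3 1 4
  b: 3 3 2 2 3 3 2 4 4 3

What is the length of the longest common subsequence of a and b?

4

Let dp[i][j] be the LCS length of the first i values of a and the first j values of b. dp[i][j] = dp[i-1][j-1]+1 when the i-th and j-th values match, else max(dp[i-1][j], dp[i][j-1]).
    ·  3  3  2  2  3  3  2  4  4  3
 ·  0  0  0  0  0  0  0  0  0  0  0
 4  0  0  0  0  0  0  0  0  1  1  1
 1  0  0  0  0  0  0  0  0  1  1  1
 2  0  0  0  1  1  1  1  1  1  1  1
 3  0  1  1  1  1  2  2  2  2  2  2
 2  0  1  1  2  2  2  2  3  3  3  3
 3  0  1  2  2  2  3  3  3  3  3  4
 1  0  1  2  2  2  3  3  3  3  3  4
 4  0  1  2  2  2  3  3  3  4  4  4
dp[8][10] = 4. One LCS (by backtracking along matches): 2, 3, 2, 3.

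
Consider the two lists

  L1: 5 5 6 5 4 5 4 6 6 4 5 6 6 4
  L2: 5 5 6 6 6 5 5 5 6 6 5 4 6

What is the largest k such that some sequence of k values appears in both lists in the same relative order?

Match 5 (L1 #1, L2 #1), then 5 (L1 #2, L2 #2), then 6 (L1 #3, L2 #5), then 5 (L1 #4, L2 #7), then 5 (L1 #6, L2 #8), then 6 (L1 #8, L2 #9), then 6 (L1 #9, L2 #10), then 4 (L1 #10, L2 #12), then 6 (L1 #13, L2 #13) — 9 values in the same relative order in both, and the DP table's final entry dp[14][13] is also 9, so no common subsequence is longer.

9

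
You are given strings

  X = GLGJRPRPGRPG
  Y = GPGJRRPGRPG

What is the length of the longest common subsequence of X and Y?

Let dp[i][j] be the LCS length of the first i characters of X and the first j characters of Y. dp[i][j] = dp[i-1][j-1]+1 when the i-th and j-th characters match, else max(dp[i-1][j], dp[i][j-1]).
    ·  G  P  G  J  R  R  P  G  R  P  G
 ·  0  0  0  0  0  0  0  0  0  0  0  0
 G  0  1  1  1  1  1  1  1  1  1  1  1
 L  0  1  1  1  1  1  1  1  1  1  1  1
 G  0  1  1  2  2  2  2  2  2  2  2  2
 J  0  1  1  2  3  3  3  3  3  3  3  3
 R  0  1  1  2  3  4  4  4  4  4  4  4
 P  0  1  2  2  3  4  4  5  5  5  5  5
 R  0  1  2  2  3  4  5  5  5  6  6  6
 P  0  1  2  2  3  4  5  6  6  6  7  7
 G  0  1  2  3  3  4  5  6  7  7  7  8
 R  0  1  2  3  3  4  5  6  7  8  8  8
 P  0  1  2  3  3  4  5  6  7  8  9  9
 G  0  1  2  3  3  4  5  6  7  8  9 10
dp[12][11] = 10. One LCS (by backtracking along matches): GGJRRPGRPG.

10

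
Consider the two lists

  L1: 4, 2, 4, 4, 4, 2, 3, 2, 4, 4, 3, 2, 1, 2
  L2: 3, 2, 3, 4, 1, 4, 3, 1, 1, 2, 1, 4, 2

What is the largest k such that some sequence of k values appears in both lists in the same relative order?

8

Taking 2 at L1[6]=L2[2] → 3 at L1[7]=L2[3] → 4 at L1[9]=L2[4] → 4 at L1[10]=L2[6] → 3 at L1[11]=L2[7] → 2 at L1[12]=L2[10] → 1 at L1[13]=L2[11] → 2 at L1[14]=L2[13] gives a common subsequence of length 8. The LCS DP gives dp[14][13] = 8, so this is optimal.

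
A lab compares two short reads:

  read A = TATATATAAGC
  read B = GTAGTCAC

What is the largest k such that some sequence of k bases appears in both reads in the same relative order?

Match T [1,2]; then A [2,3]; then T [3,5]; then A [9,7]; then C [11,8] — 5 bases in the same relative order in both. Since dp[11][8] = 5, nothing longer is possible.

5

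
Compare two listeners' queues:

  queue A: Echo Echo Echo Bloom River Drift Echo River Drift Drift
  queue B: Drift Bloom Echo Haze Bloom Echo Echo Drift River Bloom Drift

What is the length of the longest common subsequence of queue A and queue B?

6

Match Echo (queue A #1, queue B #3) → Echo (queue A #2, queue B #6) → Echo (queue A #3, queue B #7) → Drift (queue A #6, queue B #8) → River (queue A #8, queue B #9) → Drift (queue A #10, queue B #11) — 6 songs in the same relative order in both, and the DP table's final entry dp[10][11] is also 6, so no common subsequence is longer.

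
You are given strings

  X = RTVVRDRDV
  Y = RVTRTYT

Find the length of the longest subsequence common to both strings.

Taking R at X[1]=Y[1]; then T at X[2]=Y[3]; then R at X[5]=Y[4] gives a common subsequence of length 3. The LCS DP gives dp[9][7] = 3, so this is optimal.

3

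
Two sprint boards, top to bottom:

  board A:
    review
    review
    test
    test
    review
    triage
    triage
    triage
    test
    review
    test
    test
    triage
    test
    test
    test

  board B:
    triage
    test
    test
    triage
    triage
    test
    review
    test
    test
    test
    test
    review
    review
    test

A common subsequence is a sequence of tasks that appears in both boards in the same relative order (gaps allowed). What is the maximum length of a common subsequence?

Taking test (board A #3, board B #2) → test (board A #4, board B #3) → triage (board A #7, board B #4) → triage (board A #8, board B #5) → test (board A #9, board B #6) → review (board A #10, board B #7) → test (board A #11, board B #8) → test (board A #12, board B #9) → test (board A #14, board B #10) → test (board A #15, board B #11) → test (board A #16, board B #14) gives a common subsequence of length 11. dp[16][14] = 11 confirms this is the maximum.

11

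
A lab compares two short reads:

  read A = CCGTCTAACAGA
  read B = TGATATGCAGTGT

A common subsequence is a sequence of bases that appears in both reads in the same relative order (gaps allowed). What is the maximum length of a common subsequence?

One common subsequence of length 6: G [3,2], then T [4,4], then T [6,6], then C [9,8], then A [10,9], then G [11,12]. dp[12][13] = 6 confirms this is the maximum.

6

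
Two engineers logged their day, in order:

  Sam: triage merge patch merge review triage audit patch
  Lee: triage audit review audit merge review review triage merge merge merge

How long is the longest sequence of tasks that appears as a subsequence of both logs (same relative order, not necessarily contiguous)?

4

Taking triage (Sam #1, Lee #1), then merge (Sam #2, Lee #5), then review (Sam #5, Lee #7), then triage (Sam #6, Lee #8) gives a common subsequence of length 4. Since dp[8][11] = 4, nothing longer is possible.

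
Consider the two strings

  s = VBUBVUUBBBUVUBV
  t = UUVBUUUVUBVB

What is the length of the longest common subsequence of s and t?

9

Taking V [1,3]; then B [4,4]; then U [6,5]; then U [7,6]; then U [11,7]; then V [12,8]; then U [13,9]; then B [14,10]; then V [15,11] gives a common subsequence of length 9. Since dp[15][12] = 9, nothing longer is possible.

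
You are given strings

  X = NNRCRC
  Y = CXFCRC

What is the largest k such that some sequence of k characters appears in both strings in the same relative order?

Pick C [4,4], R [5,5], C [6,6]; all 3 characters appear in both, in order. Since dp[6][6] = 3, nothing longer is possible.

3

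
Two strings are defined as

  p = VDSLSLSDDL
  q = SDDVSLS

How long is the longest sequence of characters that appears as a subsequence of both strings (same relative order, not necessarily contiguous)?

Let dp[i][j] be the LCS length of the first i characters of p and the first j characters of q. dp[i][j] = dp[i-1][j-1]+1 when the i-th and j-th characters match, else max(dp[i-1][j], dp[i][j-1]).
    ·  S  D  D  V  S  L  S
 ·  0  0  0  0  0  0  0  0
 V  0  0  0  0  1  1  1  1
 D  0  0  1  1  1  1  1  1
 S  0  1  1  1  1  2  2  2
 L  0  1  1  1  1  2  3  3
 S  0  1  1  1  1  2  3  4
 L  0  1  1  1  1  2  3  4
 S  0  1  1  1  1  2  3  4
 D  0  1  2  2  2  2  3  4
 D  0  1  2  3  3  3  3  4
 L  0  1  2  3  3  3  4  4
dp[10][7] = 4. One LCS (by backtracking along matches): VSLS.

4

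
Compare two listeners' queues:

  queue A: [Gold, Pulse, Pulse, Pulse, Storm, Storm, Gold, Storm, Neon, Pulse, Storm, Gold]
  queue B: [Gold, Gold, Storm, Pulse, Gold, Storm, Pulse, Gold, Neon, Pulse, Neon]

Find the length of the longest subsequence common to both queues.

6

Taking Gold [1,2], then Pulse [2,4], then Pulse [4,7], then Gold [7,8], then Neon [9,9], then Pulse [10,10] gives a common subsequence of length 6. Since dp[12][11] = 6, nothing longer is possible.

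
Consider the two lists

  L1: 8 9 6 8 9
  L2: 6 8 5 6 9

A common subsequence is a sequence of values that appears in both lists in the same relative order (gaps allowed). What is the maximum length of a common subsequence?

One common subsequence of length 3: 8 at L1[1]=L2[2]; then 6 at L1[3]=L2[4]; then 9 at L1[5]=L2[5]. Since dp[5][5] = 3, nothing longer is possible.

3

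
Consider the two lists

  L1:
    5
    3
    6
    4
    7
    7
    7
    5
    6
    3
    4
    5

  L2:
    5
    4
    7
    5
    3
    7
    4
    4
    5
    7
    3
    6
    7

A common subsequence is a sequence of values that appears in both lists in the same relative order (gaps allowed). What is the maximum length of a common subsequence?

7

Match 5 at L1[1]=L2[1]; then 4 at L1[4]=L2[2]; then 7 at L1[7]=L2[3]; then 5 at L1[8]=L2[4]; then 3 at L1[10]=L2[5]; then 4 at L1[11]=L2[8]; then 5 at L1[12]=L2[9] — 7 values in the same relative order in both. dp[12][13] = 7 confirms this is the maximum.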